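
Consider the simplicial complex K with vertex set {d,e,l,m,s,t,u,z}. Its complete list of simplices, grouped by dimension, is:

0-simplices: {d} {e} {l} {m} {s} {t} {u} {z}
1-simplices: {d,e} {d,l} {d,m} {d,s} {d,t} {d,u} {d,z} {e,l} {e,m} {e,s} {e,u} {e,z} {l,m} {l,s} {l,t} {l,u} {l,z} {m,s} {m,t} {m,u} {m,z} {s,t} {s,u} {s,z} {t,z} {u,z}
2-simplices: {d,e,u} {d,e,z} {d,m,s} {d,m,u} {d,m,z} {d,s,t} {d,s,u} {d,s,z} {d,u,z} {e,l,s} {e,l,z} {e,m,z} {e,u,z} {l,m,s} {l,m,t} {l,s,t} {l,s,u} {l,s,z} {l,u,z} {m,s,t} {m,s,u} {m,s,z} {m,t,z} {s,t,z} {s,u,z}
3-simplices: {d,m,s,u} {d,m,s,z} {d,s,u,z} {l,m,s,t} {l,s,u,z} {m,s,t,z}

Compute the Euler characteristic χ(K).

n_0=8 n_1=26 n_2=25 n_3=6
χ=+8−26+25−6=1

χ(K)=1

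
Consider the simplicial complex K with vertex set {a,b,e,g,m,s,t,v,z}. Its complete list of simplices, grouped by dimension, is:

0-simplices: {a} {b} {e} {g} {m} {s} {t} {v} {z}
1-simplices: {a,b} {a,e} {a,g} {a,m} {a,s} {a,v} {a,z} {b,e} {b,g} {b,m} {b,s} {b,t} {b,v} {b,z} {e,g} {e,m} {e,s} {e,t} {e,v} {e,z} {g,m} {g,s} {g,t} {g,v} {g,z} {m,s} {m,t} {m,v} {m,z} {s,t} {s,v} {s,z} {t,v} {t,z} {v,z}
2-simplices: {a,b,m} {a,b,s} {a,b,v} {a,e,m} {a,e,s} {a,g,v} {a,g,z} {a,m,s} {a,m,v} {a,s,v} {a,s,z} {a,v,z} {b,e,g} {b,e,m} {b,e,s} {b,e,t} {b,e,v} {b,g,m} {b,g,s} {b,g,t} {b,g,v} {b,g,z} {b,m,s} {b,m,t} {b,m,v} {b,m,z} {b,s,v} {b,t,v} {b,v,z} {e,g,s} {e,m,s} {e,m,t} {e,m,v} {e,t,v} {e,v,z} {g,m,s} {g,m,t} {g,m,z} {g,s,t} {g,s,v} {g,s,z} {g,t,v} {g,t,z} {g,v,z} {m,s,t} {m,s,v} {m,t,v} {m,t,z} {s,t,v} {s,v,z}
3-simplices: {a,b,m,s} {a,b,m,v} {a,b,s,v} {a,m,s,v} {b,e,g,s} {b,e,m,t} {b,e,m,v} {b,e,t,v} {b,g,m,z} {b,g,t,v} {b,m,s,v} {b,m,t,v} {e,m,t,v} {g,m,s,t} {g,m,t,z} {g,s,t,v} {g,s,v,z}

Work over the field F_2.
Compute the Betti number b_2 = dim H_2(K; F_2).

n_0=9 n_1=35 n_2=50 n_3=17  [Z2]
∂1: piv[ab,ae,ag,am,as,av,az,bt] rk=8  ker:be,bg,bm,bs,bv,bz,eg,em,es,et,ev,ez,gm,gs,gt,gv,gz,ms,mt,mv,mz,st,sv,sz,tv,tz,vz
∂2: piv[abm,abs,abv,aem,aes,agv,agz,ams,amv,asv,asz,avz,beg,bem,bet,bev,bgm,bgs,bgt,bgv,bgz,bmt,bmz,btv,evz,gst,gtz] rk=27  ker:bes,bms,bmv,bsv,bvz,egs,ems,emt,emv,etv,gms,gmt,gmz,gsv,gsz,gtv,gvz,mst,msv,mtv,mtz,stv,svz
∂3: piv[abms,abmv,absv,amsv,begs,bemt,bemv,betv,bgmz,bgtv,bmtv,gmst,gmtz,gstv,gsvz] rk=15  ker:bmsv,emtv
b_2=(50−27)−15=8

b_2=8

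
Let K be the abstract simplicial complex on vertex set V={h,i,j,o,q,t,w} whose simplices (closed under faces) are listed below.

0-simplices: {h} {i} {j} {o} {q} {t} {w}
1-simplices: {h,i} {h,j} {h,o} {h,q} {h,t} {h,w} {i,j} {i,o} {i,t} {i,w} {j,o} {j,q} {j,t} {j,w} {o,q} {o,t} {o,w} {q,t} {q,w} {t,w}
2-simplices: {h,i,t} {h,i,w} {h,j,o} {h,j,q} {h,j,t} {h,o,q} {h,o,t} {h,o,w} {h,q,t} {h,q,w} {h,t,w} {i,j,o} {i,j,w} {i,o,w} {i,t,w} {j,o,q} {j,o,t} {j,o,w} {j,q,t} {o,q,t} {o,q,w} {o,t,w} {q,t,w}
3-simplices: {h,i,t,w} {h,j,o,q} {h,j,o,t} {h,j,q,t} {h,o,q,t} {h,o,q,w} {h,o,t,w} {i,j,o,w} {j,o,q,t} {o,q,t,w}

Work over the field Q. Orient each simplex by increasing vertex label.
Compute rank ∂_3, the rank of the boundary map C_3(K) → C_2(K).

rank∂_3=9

n_0=7 n_1=20 n_2=23 n_3=10  [Q]
∂1: piv[hi,hj,ho,hq,ht,hw] rk=6  ker:ij,io,it,iw,jo,jq,jt,jw,oq,ot,ow,qt,qw,tw
∂2: piv[hit,hiw,hjo,hjq,hjt,hoq,hot,how,hqt,hqw,htw,ijo,ijw,iow] rk=14  ker:itw,joq,jot,jow,jqt,oqt,oqw,otw,qtw
∂3: piv[hitw,hjoq,hjot,hjqt,hoqt,hoqw,hotw,ijow,oqtw] rk=9  ker:joqt
rk∂_3=9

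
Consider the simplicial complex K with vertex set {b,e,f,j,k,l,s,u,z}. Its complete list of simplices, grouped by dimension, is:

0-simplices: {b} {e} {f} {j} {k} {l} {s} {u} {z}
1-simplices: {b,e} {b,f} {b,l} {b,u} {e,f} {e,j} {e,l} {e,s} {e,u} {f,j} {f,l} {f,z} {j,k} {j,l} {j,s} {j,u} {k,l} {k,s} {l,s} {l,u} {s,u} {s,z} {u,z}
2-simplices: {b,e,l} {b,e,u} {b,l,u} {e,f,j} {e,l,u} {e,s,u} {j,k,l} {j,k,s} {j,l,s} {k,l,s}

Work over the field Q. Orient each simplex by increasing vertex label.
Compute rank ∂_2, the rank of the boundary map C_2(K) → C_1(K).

rank∂_2=8

n_0=9 n_1=23 n_2=10  [Q]
∂1: piv[be,bf,bl,bu,ej,es,fz,jk] rk=8  ker:ef,el,eu,fj,fl,jl,js,ju,kl,ks,ls,lu,su,sz,uz
∂2: piv[bel,beu,blu,efj,esu,jkl,jks,jls] rk=8  ker:elu,kls
rk∂_2=8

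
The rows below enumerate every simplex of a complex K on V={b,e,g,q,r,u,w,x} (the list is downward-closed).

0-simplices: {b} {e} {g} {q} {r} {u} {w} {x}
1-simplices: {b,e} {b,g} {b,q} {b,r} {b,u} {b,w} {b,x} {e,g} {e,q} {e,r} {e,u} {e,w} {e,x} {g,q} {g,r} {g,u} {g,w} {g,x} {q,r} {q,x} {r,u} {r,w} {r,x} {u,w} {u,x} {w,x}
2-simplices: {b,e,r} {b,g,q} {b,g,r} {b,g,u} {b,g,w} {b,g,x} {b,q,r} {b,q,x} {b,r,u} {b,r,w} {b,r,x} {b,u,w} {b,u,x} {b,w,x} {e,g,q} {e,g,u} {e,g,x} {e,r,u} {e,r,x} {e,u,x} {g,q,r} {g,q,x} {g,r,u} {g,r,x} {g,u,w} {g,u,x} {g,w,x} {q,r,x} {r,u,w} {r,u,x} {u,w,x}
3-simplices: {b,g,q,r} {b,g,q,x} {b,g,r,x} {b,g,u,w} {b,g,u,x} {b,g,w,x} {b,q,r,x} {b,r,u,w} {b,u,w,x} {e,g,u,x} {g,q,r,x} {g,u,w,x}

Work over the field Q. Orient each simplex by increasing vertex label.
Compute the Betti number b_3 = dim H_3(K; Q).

n_0=8 n_1=26 n_2=31 n_3=12  [Q]
∂1: piv[be,bg,bq,br,bu,bw,bx] rk=7  ker:eg,eq,er,eu,ew,ex,gq,gr,gu,gw,gx,qr,qx,ru,rw,rx,uw,ux,wx
∂2: piv[ber,bgq,bgr,bgu,bgw,bgx,bqr,bqx,bru,brw,brx,buw,bux,bwx,egq,egu,egx,eru] rk=18  ker:erx,eux,gqr,gqx,gru,grx,guw,gux,gwx,qrx,ruw,rux,uwx
∂3: piv[bgqr,bgqx,bgrx,bguw,bgux,bgwx,bqrx,bruw,buwx,egux] rk=10  ker:gqrx,guwx
b_3=(12−10)−0=2

b_3=2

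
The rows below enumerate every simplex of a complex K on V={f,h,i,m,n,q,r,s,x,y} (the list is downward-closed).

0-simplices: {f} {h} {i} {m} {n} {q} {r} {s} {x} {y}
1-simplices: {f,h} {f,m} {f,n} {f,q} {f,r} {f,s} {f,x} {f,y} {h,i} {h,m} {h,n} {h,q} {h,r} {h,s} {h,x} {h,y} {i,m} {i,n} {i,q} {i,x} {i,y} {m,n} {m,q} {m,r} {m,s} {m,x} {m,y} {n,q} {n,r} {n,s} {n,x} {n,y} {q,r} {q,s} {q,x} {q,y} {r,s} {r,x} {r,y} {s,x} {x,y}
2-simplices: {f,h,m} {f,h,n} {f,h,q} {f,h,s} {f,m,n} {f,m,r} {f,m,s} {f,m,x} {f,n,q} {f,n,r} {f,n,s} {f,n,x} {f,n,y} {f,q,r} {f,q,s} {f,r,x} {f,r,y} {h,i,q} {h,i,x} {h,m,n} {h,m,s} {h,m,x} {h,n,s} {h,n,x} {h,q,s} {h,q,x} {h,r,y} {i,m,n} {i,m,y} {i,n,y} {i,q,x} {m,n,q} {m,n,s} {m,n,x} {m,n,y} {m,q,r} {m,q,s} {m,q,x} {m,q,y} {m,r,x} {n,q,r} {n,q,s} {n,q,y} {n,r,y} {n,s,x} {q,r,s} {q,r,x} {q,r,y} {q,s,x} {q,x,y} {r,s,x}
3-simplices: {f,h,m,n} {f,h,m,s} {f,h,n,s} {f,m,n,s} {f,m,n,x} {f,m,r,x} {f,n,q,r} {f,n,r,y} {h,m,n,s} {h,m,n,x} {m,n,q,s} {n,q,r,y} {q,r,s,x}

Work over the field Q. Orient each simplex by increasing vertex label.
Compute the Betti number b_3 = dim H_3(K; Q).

b_3=1

n_0=10 n_1=41 n_2=51 n_3=13  [Q]
∂1: piv[fh,fm,fn,fq,fr,fs,fx,fy,hi] rk=9  ker:hm,hn,hq,hr,hs,hx,hy,im,in,iq,ix,iy,mn,mq,mr,ms,mx,my,nq,nr,ns,nx,ny,qr,qs,qx,qy,rs,rx,ry,sx,xy
∂2: piv[fhm,fhn,fhq,fhs,fmn,fmr,fms,fmx,fnq,fnr,fns,fnx,fny,fqr,fqs,frx,fry,hiq,hix,hmx,hqx,hry,imn,imy,iny,mnq,mqy,nsx,qrs,qxy] rk=30  ker:hmn,hms,hns,hnx,hqs,iqx,mns,mnx,mny,mqr,mqs,mqx,mrx,nqr,nqs,nqy,nry,qrx,qry,qsx,rsx
∂3: piv[fhmn,fhms,fhns,fmns,fmnx,fmrx,fnqr,fnry,hmnx,mnqs,nqry,qrsx] rk=12  ker:hmns
b_3=(13−12)−0=1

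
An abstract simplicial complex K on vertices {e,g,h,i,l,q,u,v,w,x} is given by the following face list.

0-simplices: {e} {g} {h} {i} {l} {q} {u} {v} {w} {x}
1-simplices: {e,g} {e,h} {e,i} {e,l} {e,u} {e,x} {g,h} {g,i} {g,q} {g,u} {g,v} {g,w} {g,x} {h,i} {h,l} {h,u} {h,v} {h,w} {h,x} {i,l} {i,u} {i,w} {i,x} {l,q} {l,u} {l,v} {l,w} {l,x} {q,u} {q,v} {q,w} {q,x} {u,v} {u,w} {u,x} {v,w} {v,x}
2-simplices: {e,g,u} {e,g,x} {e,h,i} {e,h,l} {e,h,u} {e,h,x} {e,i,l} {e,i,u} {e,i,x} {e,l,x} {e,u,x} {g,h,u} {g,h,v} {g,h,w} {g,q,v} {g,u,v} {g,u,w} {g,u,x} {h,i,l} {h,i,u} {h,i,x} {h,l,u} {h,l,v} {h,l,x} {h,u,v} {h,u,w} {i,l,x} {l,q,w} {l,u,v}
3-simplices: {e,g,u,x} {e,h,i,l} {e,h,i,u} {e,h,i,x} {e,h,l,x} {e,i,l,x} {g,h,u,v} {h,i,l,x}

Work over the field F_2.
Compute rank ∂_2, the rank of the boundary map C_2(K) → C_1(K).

rank∂_2=20

n_0=10 n_1=37 n_2=29 n_3=8  [Z2]
∂1: piv[eg,eh,ei,el,eu,ex,gq,gv,gw] rk=9  ker:gh,gi,gu,gx,hi,hl,hu,hv,hw,hx,il,iu,iw,ix,lq,lu,lv,lw,lx,qu,qv,qw,qx,uv,uw,ux,vw,vx
∂2: piv[egu,egx,ehi,ehl,ehu,ehx,eil,eiu,eix,elx,eux,ghu,ghv,ghw,gqv,guv,guw,hlu,hlv,lqw] rk=20  ker:gux,hil,hiu,hix,hlx,huv,huw,ilx,luv
∂3: piv[egux,ehil,ehiu,ehix,ehlx,eilx,ghuv] rk=7  ker:hilx
rk∂_2=20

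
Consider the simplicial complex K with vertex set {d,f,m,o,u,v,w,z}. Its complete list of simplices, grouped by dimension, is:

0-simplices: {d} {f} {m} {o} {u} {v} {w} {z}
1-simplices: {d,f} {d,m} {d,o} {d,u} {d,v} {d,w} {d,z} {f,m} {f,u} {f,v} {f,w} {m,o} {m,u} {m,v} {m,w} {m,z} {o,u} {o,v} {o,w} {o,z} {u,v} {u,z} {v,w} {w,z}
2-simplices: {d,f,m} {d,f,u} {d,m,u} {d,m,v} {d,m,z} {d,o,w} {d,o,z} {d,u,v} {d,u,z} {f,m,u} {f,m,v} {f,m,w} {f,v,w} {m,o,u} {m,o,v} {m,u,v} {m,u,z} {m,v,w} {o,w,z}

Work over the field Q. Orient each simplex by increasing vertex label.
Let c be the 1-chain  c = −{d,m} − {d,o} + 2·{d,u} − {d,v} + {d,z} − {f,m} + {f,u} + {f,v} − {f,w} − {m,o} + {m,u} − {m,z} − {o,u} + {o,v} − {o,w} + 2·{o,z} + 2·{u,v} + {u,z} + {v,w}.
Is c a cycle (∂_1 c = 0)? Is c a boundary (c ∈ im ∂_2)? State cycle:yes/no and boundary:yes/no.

cycle:no boundary:no

n_0=8 n_1=24 n_2=19  [Q]
∂1: piv[df,dm,do,du,dv,dw,dz] rk=7  ker:fm,fu,fv,fw,mo,mu,mv,mw,mz,ou,ov,ow,oz,uv,uz,vw,wz
∂2: piv[dfm,dfu,dmu,dmv,dmz,dow,doz,duv,duz,fmv,fmw,fvw,mou,mov,owz] rk=15  ker:fmu,muv,muz,mvw
∂1c = −{m} − 3·{o} + 2·{v} − {w} + 3·{z}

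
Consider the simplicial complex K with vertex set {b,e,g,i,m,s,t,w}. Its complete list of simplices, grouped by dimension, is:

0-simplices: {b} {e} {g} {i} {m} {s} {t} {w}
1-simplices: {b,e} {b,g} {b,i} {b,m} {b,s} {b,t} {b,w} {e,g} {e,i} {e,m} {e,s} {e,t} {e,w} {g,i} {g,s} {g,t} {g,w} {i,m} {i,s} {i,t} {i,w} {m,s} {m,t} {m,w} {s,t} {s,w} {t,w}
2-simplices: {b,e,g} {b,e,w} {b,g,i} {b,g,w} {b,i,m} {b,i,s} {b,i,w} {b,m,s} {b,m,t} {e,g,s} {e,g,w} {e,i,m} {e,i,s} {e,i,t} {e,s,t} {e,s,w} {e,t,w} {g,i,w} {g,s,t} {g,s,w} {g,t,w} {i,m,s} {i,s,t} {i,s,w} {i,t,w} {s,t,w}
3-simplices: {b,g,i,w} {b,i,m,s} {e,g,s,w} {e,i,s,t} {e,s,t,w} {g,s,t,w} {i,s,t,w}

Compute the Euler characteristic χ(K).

n_0=8 n_1=27 n_2=26 n_3=7
χ=+8−27+26−7=0

χ(K)=0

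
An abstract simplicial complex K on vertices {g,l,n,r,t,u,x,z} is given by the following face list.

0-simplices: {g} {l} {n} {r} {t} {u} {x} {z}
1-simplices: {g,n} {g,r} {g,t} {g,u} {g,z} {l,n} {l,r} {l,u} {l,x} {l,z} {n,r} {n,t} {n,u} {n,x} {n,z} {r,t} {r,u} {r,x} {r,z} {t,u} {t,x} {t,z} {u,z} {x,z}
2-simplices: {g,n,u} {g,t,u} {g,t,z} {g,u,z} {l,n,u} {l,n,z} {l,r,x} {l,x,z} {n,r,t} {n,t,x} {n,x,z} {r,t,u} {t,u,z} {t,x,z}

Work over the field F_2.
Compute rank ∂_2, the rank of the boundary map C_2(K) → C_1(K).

rank∂_2=13

n_0=8 n_1=24 n_2=14  [Z2]
∂1: piv[gn,gr,gt,gu,gz,ln,lx] rk=7  ker:lr,lu,lz,nr,nt,nu,nx,nz,rt,ru,rx,rz,tu,tx,tz,uz,xz
∂2: piv[gnu,gtu,gtz,guz,lnu,lnz,lrx,lxz,nrt,ntx,nxz,rtu,txz] rk=13  ker:tuz
rk∂_2=13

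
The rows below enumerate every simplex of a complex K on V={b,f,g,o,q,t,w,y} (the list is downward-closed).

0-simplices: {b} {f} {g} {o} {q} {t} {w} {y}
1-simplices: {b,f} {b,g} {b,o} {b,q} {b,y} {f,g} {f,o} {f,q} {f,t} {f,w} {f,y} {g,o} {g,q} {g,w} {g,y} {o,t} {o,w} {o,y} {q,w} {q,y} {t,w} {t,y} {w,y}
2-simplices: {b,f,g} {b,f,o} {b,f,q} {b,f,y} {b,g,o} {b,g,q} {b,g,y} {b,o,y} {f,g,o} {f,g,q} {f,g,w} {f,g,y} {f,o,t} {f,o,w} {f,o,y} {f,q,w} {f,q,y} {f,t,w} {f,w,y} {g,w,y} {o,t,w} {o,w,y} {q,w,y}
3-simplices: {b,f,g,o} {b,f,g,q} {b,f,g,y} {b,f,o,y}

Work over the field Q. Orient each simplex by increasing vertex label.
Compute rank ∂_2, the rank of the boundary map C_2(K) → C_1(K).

rank∂_2=15

n_0=8 n_1=23 n_2=23 n_3=4  [Q]
∂1: piv[bf,bg,bo,bq,by,ft,fw] rk=7  ker:fg,fo,fq,fy,go,gq,gw,gy,ot,ow,oy,qw,qy,tw,ty,wy
∂2: piv[bfg,bfo,bfq,bfy,bgo,bgq,bgy,boy,fgw,fot,fow,fqw,fqy,ftw,fwy] rk=15  ker:fgo,fgq,fgy,foy,gwy,otw,owy,qwy
∂3: piv[bfgo,bfgq,bfgy,bfoy] rk=4
rk∂_2=15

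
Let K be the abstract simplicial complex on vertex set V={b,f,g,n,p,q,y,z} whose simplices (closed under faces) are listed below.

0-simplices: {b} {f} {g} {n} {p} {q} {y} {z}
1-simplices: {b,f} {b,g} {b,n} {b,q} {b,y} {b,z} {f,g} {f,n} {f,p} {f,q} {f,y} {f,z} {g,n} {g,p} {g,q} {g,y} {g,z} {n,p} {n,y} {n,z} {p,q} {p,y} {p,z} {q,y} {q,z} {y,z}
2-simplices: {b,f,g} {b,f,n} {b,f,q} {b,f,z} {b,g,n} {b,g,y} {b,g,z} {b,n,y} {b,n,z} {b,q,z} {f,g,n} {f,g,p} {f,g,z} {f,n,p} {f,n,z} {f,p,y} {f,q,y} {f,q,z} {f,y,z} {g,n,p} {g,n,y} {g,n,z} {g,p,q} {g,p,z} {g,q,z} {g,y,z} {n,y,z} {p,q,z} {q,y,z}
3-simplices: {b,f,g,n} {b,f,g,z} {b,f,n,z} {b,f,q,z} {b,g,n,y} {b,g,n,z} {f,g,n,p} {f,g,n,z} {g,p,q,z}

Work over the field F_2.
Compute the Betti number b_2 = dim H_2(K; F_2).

b_2=2

n_0=8 n_1=26 n_2=29 n_3=9  [Z2]
∂1: piv[bf,bg,bn,bq,by,bz,fp] rk=7  ker:fg,fn,fq,fy,fz,gn,gp,gq,gy,gz,np,ny,nz,pq,py,pz,qy,qz,yz
∂2: piv[bfg,bfn,bfq,bfz,bgn,bgy,bgz,bny,bnz,bqz,fgp,fnp,fpy,fqy,fyz,gpq,gpz,gqz,gyz] rk=19  ker:fgn,fgz,fnz,fqz,gnp,gny,gnz,nyz,pqz,qyz
∂3: piv[bfgn,bfgz,bfnz,bfqz,bgny,bgnz,fgnp,gpqz] rk=8  ker:fgnz
b_2=(29−19)−8=2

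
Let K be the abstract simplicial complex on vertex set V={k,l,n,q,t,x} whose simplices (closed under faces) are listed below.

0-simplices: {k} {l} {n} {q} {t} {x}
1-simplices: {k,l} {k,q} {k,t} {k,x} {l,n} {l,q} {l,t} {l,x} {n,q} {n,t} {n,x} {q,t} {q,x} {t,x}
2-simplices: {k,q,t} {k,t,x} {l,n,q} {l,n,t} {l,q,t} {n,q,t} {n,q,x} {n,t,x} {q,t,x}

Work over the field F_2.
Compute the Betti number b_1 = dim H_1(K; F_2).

b_1=2

n_0=6 n_1=14 n_2=9  [Z2]
∂1: piv[kl,kq,kt,kx,ln] rk=5  ker:lq,lt,lx,nq,nt,nx,qt,qx,tx
∂2: piv[kqt,ktx,lnq,lnt,lqt,nqx,ntx] rk=7  ker:nqt,qtx
b_1=(14−5)−7=2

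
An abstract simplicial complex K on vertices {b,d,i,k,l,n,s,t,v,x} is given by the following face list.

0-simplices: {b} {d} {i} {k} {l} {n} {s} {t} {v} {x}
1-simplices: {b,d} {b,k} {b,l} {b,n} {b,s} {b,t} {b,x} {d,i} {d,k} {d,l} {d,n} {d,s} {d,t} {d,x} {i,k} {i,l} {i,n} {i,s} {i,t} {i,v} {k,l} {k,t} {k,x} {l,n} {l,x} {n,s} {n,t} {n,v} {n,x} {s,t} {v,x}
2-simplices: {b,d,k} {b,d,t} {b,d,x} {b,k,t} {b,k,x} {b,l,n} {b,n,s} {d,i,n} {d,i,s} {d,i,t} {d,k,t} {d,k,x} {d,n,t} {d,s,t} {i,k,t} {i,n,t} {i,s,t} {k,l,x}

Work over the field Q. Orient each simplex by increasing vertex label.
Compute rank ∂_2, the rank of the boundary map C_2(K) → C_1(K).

rank∂_2=14

n_0=10 n_1=31 n_2=18  [Q]
∂1: piv[bd,bk,bl,bn,bs,bt,bx,di,iv] rk=9  ker:dk,dl,dn,ds,dt,dx,ik,il,in,is,it,kl,kt,kx,ln,lx,ns,nt,nv,nx,st,vx
∂2: piv[bdk,bdt,bdx,bkt,bkx,bln,bns,din,dis,dit,dnt,dst,ikt,klx] rk=14  ker:dkt,dkx,int,ist
rk∂_2=14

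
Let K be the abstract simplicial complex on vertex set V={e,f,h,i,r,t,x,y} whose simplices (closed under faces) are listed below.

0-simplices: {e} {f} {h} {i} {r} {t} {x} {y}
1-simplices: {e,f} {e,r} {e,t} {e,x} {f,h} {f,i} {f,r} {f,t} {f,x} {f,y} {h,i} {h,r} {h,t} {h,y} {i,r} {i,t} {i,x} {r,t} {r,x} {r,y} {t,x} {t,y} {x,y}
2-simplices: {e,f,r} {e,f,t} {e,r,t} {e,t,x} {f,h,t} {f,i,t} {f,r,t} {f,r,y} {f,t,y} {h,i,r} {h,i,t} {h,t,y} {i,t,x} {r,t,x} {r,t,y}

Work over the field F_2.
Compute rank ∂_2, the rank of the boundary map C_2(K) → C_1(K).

rank∂_2=13

n_0=8 n_1=23 n_2=15  [Z2]
∂1: piv[ef,er,et,ex,fh,fi,fy] rk=7  ker:fr,ft,fx,hi,hr,ht,hy,ir,it,ix,rt,rx,ry,tx,ty,xy
∂2: piv[efr,eft,ert,etx,fht,fit,fry,fty,hir,hit,hty,itx,rtx] rk=13  ker:frt,rty
rk∂_2=13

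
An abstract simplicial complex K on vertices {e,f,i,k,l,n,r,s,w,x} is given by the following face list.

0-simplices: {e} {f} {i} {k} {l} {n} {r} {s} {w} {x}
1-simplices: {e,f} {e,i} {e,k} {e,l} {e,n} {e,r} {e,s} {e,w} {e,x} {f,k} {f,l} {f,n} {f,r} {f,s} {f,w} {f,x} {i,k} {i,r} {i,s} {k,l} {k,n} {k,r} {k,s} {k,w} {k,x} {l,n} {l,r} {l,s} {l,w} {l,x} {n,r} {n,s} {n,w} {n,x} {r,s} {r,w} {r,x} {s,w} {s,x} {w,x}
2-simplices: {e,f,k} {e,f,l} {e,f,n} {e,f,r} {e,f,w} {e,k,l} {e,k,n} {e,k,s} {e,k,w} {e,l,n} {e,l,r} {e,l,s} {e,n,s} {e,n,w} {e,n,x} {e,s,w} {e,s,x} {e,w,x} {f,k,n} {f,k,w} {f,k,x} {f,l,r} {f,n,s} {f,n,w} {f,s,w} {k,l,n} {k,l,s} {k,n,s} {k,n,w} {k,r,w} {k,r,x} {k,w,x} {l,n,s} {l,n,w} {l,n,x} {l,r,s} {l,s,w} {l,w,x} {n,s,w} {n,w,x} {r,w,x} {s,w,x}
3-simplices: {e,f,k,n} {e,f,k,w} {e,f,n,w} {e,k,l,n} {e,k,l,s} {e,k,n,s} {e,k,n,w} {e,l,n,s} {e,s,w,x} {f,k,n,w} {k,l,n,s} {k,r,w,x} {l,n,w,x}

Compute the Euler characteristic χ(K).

χ(K)=-1

n_0=10 n_1=40 n_2=42 n_3=13
χ=+10−40+42−13=-1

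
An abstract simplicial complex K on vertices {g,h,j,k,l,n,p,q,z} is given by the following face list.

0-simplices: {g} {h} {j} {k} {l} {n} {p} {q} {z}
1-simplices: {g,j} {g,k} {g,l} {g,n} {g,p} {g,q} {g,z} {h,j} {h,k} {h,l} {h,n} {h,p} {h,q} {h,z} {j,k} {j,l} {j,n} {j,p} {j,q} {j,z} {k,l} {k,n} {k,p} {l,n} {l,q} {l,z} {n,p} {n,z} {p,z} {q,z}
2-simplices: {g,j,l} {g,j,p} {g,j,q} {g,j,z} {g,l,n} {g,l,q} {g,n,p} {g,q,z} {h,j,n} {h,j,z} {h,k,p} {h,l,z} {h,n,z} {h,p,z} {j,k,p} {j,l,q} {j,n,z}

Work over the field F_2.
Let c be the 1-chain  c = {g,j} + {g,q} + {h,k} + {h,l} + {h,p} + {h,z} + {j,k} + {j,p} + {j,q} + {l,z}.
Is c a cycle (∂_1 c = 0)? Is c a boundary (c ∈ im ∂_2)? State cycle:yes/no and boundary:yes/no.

cycle:yes boundary:yes

n_0=9 n_1=30 n_2=17  [Z2]
∂1: piv[gj,gk,gl,gn,gp,gq,gz,hj] rk=8  ker:hk,hl,hn,hp,hq,hz,jk,jl,jn,jp,jq,jz,kl,kn,kp,ln,lq,lz,np,nz,pz,qz
∂2: piv[gjl,gjp,gjq,gjz,gln,glq,gnp,gqz,hjn,hjz,hkp,hlz,hnz,hpz,jkp] rk=15  ker:jlq,jnz
∂1c = 0
c vs im∂2: reduces to 0 ⇒ boundary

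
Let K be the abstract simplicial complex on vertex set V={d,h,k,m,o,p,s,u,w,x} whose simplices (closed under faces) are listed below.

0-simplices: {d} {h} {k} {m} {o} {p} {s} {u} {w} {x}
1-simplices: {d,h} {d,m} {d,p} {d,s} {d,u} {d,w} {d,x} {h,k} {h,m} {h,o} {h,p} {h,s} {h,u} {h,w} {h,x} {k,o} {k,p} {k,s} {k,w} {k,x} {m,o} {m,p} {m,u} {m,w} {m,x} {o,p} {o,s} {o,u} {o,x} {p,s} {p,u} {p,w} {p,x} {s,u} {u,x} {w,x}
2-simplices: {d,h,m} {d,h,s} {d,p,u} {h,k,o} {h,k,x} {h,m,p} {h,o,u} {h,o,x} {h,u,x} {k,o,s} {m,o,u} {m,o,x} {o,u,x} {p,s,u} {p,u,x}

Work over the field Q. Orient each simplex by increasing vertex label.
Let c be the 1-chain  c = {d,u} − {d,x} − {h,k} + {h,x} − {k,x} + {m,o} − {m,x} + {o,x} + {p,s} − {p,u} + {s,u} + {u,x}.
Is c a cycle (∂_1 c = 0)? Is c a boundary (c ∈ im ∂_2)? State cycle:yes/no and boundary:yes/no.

n_0=10 n_1=36 n_2=15  [Q]
∂1: piv[dh,dm,dp,ds,du,dw,dx,hk,ho] rk=9  ker:hm,hp,hs,hu,hw,hx,ko,kp,ks,kw,kx,mo,mp,mu,mw,mx,op,os,ou,ox,ps,pu,pw,px,su,ux,wx
∂2: piv[dhm,dhs,dpu,hko,hkx,hmp,hou,hox,hux,kos,mou,mox,psu,pux] rk=14  ker:oux
∂1c = 0
c vs im∂2: residual ≠ 0 ⇒ not boundary

cycle:yes boundary:no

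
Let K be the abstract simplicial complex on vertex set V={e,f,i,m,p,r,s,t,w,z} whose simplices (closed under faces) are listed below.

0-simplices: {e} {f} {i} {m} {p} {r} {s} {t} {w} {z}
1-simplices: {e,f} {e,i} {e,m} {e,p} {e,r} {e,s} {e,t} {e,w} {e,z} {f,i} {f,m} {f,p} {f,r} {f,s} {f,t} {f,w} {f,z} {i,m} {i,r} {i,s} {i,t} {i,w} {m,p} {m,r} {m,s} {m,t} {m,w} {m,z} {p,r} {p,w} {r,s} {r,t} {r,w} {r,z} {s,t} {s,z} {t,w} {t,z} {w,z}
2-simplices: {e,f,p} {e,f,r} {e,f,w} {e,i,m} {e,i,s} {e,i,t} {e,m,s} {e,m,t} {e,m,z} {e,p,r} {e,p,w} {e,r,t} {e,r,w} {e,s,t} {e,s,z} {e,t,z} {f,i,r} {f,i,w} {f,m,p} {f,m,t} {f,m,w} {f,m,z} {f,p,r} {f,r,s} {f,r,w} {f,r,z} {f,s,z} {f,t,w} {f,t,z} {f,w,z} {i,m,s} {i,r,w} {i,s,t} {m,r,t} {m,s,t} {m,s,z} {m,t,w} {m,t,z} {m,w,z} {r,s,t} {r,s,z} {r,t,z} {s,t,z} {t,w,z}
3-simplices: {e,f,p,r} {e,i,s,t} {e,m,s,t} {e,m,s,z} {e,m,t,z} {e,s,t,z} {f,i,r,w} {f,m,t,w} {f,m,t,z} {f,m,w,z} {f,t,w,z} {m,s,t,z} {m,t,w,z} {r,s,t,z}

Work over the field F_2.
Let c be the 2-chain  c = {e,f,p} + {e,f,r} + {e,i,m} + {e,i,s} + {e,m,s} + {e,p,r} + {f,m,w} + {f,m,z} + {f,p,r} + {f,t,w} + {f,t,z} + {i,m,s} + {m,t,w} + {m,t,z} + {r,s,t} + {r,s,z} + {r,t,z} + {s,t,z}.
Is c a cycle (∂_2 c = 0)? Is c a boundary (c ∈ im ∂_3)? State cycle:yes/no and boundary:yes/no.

n_0=10 n_1=39 n_2=44 n_3=14  [Z2]
∂1: piv[ef,ei,em,ep,er,es,et,ew,ez] rk=9  ker:fi,fm,fp,fr,fs,ft,fw,fz,im,ir,is,it,iw,mp,mr,ms,mt,mw,mz,pr,pw,rs,rt,rw,rz,st,sz,tw,tz,wz
∂2: piv[efp,efr,efw,eim,eis,eit,ems,emt,emz,epr,epw,ert,erw,est,esz,etz,fir,fiw,fmp,fmt,fmw,fmz,frs,frz,fsz,ftw,fwz,mrt,rst] rk=29  ker:fpr,frw,ftz,ims,irw,ist,mst,msz,mtw,mtz,mwz,rsz,rtz,stz,twz
∂3: piv[efpr,eist,emst,emsz,emtz,estz,firw,fmtw,fmtz,fmwz,ftwz,rstz] rk=12  ker:mstz,mtwz
∂2c = 0
c vs im∂3: residual ≠ 0 ⇒ not boundary

cycle:yes boundary:no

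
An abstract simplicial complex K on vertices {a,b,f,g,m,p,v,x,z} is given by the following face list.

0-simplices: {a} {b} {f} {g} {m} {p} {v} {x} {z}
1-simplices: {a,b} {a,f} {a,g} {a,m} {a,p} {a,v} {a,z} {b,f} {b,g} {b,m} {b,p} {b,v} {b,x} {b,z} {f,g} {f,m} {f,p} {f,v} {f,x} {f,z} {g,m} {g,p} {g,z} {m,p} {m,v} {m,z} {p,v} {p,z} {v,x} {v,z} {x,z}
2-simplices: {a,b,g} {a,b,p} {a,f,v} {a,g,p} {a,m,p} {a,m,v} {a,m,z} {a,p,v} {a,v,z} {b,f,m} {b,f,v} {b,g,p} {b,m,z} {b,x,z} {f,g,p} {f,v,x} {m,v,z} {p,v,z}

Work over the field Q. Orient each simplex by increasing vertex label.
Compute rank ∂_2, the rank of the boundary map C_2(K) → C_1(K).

rank∂_2=16

n_0=9 n_1=31 n_2=18  [Q]
∂1: piv[ab,af,ag,am,ap,av,az,bx] rk=8  ker:bf,bg,bm,bp,bv,bz,fg,fm,fp,fv,fx,fz,gm,gp,gz,mp,mv,mz,pv,pz,vx,vz,xz
∂2: piv[abg,abp,afv,agp,amp,amv,amz,apv,avz,bfm,bfv,bmz,bxz,fgp,fvx,pvz] rk=16  ker:bgp,mvz
rk∂_2=16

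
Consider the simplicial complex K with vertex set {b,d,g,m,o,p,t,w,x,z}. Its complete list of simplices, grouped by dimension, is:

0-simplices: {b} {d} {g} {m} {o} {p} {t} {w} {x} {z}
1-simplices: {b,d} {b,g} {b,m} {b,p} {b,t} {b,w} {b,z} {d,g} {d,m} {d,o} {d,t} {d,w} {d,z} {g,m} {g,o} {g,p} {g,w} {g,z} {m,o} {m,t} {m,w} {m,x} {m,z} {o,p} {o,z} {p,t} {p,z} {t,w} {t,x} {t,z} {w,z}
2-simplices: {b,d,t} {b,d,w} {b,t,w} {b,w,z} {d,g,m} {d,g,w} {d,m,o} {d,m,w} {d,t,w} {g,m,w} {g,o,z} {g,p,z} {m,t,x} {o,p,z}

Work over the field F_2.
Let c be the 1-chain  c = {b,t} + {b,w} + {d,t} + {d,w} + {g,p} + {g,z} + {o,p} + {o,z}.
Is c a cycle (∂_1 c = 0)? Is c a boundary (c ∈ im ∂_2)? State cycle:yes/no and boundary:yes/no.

cycle:yes boundary:yes

n_0=10 n_1=31 n_2=14  [Z2]
∂1: piv[bd,bg,bm,bp,bt,bw,bz,do,mx] rk=9  ker:dg,dm,dt,dw,dz,gm,go,gp,gw,gz,mo,mt,mw,mz,op,oz,pt,pz,tw,tx,tz,wz
∂2: piv[bdt,bdw,btw,bwz,dgm,dgw,dmo,dmw,goz,gpz,mtx,opz] rk=12  ker:dtw,gmw
∂1c = 0
c vs im∂2: reduces to 0 ⇒ boundary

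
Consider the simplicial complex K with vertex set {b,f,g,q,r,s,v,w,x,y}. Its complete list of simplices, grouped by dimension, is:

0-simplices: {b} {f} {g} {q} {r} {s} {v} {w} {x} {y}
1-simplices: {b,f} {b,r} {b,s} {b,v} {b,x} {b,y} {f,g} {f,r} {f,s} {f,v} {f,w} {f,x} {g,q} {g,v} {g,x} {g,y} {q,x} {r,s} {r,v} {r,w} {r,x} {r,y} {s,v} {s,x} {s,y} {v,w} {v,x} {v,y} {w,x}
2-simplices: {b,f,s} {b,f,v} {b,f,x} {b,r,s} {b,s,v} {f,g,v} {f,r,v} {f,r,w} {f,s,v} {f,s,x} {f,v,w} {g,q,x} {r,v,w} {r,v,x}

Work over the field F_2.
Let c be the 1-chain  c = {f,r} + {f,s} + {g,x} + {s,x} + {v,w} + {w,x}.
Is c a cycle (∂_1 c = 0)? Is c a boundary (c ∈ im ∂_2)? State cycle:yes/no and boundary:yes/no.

n_0=10 n_1=29 n_2=14  [Z2]
∂1: piv[bf,br,bs,bv,bx,by,fg,fw,gq] rk=9  ker:fr,fs,fv,fx,gv,gx,gy,qx,rs,rv,rw,rx,ry,sv,sx,sy,vw,vx,vy,wx
∂2: piv[bfs,bfv,bfx,brs,bsv,fgv,frv,frw,fsx,fvw,gqx,rvx] rk=12  ker:fsv,rvw
∂1c = {g} + {r} + {v} + {x}

cycle:no boundary:no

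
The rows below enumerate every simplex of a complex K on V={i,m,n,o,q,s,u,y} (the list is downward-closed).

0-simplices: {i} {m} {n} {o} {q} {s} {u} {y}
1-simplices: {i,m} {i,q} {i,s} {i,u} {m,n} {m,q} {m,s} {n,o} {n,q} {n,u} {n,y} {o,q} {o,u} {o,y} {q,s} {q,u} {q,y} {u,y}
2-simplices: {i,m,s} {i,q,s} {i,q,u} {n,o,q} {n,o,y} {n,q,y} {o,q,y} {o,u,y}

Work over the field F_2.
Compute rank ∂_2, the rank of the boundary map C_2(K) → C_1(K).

rank∂_2=7

n_0=8 n_1=18 n_2=8  [Z2]
∂1: piv[im,iq,is,iu,mn,no,ny] rk=7  ker:mq,ms,nq,nu,oq,ou,oy,qs,qu,qy,uy
∂2: piv[ims,iqs,iqu,noq,noy,nqy,ouy] rk=7  ker:oqy
rk∂_2=7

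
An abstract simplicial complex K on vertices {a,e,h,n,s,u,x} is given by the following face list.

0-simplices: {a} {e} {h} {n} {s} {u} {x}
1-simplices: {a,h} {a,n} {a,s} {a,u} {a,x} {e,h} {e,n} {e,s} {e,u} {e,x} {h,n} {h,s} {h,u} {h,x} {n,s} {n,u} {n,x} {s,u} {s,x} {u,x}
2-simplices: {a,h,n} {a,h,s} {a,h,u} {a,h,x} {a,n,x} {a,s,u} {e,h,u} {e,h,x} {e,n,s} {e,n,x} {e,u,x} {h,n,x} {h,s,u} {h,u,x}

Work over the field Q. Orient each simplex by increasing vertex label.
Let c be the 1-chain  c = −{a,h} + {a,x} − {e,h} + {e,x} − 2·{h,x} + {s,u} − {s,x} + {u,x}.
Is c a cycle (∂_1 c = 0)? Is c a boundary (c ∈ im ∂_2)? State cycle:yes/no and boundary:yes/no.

n_0=7 n_1=20 n_2=14  [Q]
∂1: piv[ah,an,as,au,ax,eh] rk=6  ker:en,es,eu,ex,hn,hs,hu,hx,ns,nu,nx,su,sx,ux
∂2: piv[ahn,ahs,ahu,ahx,anx,asu,ehu,ehx,ens,enx,eux] rk=11  ker:hnx,hsu,hux
∂1c = 0
c vs im∂2: residual ≠ 0 ⇒ not boundary

cycle:yes boundary:no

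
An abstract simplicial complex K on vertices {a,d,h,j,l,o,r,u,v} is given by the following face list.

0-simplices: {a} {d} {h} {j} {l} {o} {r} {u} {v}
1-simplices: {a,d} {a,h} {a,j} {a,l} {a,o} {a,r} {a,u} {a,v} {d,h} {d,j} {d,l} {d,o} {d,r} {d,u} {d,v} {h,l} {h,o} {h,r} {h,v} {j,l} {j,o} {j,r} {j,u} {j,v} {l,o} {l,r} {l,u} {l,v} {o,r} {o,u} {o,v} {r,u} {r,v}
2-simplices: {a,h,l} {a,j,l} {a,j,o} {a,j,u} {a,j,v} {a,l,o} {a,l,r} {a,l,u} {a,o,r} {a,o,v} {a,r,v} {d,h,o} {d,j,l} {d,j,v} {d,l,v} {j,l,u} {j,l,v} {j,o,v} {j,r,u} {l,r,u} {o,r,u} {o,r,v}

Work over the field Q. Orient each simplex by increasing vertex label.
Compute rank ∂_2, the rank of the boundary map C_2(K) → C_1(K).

n_0=9 n_1=33 n_2=22  [Q]
∂1: piv[ad,ah,aj,al,ao,ar,au,av] rk=8  ker:dh,dj,dl,do,dr,du,dv,hl,ho,hr,hv,jl,jo,jr,ju,jv,lo,lr,lu,lv,or,ou,ov,ru,rv
∂2: piv[ahl,ajl,ajo,aju,ajv,alo,alr,alu,aor,aov,arv,dho,djl,djv,dlv,jru,lru,oru] rk=18  ker:jlu,jlv,jov,orv
rk∂_2=18

rank∂_2=18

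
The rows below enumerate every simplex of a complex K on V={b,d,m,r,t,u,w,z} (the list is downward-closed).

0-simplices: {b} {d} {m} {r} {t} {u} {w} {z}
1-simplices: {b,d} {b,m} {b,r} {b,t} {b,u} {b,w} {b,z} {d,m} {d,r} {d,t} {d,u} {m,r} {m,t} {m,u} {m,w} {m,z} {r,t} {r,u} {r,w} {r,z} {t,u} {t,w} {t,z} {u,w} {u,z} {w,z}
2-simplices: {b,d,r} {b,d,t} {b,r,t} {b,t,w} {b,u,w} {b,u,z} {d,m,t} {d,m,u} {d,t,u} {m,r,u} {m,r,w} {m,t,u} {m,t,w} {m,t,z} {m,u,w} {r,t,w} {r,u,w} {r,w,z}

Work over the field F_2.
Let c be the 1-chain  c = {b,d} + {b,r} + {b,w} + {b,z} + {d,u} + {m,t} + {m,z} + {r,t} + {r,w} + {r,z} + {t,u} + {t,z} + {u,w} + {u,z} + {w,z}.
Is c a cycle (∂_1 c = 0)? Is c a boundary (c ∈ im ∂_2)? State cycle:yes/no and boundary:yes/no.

n_0=8 n_1=26 n_2=18  [Z2]
∂1: piv[bd,bm,br,bt,bu,bw,bz] rk=7  ker:dm,dr,dt,du,mr,mt,mu,mw,mz,rt,ru,rw,rz,tu,tw,tz,uw,uz,wz
∂2: piv[bdr,bdt,brt,btw,buw,buz,dmt,dmu,dtu,mru,mrw,mtw,mtz,muw,rtw,rwz] rk=16  ker:mtu,ruw
∂1c = 0
c vs im∂2: reduces to 0 ⇒ boundary

cycle:yes boundary:yes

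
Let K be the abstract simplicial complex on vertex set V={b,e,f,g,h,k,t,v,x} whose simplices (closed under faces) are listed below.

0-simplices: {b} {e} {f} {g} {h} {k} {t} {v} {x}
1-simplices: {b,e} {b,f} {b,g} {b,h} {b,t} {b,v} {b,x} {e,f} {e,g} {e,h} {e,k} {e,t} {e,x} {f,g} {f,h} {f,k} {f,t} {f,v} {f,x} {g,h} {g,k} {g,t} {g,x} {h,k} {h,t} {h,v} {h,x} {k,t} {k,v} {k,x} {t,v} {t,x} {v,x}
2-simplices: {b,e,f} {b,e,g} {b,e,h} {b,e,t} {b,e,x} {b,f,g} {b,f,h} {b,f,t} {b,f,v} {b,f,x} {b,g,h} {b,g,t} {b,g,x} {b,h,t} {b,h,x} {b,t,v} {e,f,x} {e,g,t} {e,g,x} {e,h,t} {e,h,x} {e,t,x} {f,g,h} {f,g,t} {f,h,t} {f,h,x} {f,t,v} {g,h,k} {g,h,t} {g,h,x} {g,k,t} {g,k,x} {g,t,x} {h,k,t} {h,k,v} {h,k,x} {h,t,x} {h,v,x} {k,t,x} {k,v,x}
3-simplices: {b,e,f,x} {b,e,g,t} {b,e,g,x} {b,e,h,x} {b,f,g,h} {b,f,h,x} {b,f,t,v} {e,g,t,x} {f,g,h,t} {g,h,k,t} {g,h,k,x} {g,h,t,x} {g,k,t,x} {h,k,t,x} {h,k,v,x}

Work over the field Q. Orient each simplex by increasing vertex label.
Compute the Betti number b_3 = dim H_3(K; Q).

n_0=9 n_1=33 n_2=40 n_3=15  [Q]
∂1: piv[be,bf,bg,bh,bt,bv,bx,ek] rk=8  ker:ef,eg,eh,et,ex,fg,fh,fk,ft,fv,fx,gh,gk,gt,gx,hk,ht,hv,hx,kt,kv,kx,tv,tx,vx
∂2: piv[bef,beg,beh,bet,bex,bfg,bfh,bft,bfv,bfx,bgh,bgt,bgx,bht,bhx,btv,etx,ghk,gkt,gkx,hkv,hvx] rk=22  ker:efx,egt,egx,eht,ehx,fgh,fgt,fht,fhx,ftv,ght,ghx,gtx,hkt,hkx,htx,ktx,kvx
∂3: piv[befx,begt,begx,behx,bfgh,bfhx,bftv,egtx,fght,ghkt,ghkx,ghtx,gktx,hkvx] rk=14  ker:hktx
b_3=(15−14)−0=1

b_3=1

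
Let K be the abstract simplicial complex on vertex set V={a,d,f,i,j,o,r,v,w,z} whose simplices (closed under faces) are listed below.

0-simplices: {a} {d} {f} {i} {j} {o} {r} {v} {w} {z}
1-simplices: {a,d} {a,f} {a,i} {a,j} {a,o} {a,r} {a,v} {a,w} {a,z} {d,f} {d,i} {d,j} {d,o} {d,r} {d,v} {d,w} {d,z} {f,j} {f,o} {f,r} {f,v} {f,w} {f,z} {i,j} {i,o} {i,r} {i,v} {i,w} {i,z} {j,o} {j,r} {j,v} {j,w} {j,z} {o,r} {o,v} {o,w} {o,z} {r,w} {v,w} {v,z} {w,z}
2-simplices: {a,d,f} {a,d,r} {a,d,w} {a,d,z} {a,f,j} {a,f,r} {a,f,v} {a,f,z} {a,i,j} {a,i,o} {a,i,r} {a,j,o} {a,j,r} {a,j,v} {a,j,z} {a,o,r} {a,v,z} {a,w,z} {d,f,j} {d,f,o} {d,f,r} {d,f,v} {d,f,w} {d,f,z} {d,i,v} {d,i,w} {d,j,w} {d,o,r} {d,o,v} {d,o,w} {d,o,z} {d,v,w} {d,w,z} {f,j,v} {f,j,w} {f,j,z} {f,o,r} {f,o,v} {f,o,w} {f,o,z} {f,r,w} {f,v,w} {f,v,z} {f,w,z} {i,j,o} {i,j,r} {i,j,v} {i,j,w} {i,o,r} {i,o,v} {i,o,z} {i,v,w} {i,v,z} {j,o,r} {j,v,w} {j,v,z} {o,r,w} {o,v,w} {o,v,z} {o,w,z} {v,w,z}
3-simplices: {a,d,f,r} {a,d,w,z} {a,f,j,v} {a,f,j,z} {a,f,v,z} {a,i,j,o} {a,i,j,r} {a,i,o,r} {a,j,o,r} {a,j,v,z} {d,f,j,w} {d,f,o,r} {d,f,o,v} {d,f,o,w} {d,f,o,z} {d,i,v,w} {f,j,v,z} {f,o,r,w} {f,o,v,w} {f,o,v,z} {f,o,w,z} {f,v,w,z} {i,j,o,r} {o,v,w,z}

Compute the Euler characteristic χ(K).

χ(K)=5

n_0=10 n_1=42 n_2=61 n_3=24
χ=+10−42+61−24=5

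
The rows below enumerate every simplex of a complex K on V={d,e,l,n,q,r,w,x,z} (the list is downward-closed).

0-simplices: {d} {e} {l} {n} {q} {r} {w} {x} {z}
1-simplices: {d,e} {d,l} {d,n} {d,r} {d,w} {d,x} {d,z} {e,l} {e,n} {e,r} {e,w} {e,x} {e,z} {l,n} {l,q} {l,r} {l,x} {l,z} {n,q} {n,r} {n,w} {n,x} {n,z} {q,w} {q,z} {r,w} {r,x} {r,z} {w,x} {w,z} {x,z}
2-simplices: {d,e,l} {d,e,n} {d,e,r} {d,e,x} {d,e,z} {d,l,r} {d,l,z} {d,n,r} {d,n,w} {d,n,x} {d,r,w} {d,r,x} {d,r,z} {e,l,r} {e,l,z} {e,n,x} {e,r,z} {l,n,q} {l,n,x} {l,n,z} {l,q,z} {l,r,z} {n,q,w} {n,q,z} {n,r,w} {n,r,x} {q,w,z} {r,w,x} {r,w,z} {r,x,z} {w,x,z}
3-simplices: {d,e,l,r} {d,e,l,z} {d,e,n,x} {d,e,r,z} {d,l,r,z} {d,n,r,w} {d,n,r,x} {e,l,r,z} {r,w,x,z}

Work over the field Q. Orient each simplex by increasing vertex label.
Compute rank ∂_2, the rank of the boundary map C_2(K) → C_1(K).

rank∂_2=22

n_0=9 n_1=31 n_2=31 n_3=9  [Q]
∂1: piv[de,dl,dn,dr,dw,dx,dz,lq] rk=8  ker:el,en,er,ew,ex,ez,ln,lr,lx,lz,nq,nr,nw,nx,nz,qw,qz,rw,rx,rz,wx,wz,xz
∂2: piv[del,den,der,dex,dez,dlr,dlz,dnr,dnw,dnx,drw,drx,drz,lnq,lnx,lnz,lqz,nqw,qwz,rwx,rwz,rxz] rk=22  ker:elr,elz,enx,erz,lrz,nqz,nrw,nrx,wxz
∂3: piv[delr,delz,denx,derz,dlrz,dnrw,dnrx,rwxz] rk=8  ker:elrz
rk∂_2=22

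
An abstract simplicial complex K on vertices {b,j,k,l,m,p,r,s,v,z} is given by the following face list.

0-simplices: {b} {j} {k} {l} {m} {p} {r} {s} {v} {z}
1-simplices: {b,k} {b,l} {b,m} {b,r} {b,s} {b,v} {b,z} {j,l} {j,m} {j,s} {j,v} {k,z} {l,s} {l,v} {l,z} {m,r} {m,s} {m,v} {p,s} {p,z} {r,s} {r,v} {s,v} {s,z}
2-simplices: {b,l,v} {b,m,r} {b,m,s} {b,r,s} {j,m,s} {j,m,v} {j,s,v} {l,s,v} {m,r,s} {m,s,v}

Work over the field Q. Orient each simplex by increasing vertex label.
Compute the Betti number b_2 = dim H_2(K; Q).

b_2=2

n_0=10 n_1=24 n_2=10  [Q]
∂1: piv[bk,bl,bm,br,bs,bv,bz,jl,ps] rk=9  ker:jm,js,jv,kz,ls,lv,lz,mr,ms,mv,pz,rs,rv,sv,sz
∂2: piv[blv,bmr,bms,brs,jms,jmv,jsv,lsv] rk=8  ker:mrs,msv
b_2=(10−8)−0=2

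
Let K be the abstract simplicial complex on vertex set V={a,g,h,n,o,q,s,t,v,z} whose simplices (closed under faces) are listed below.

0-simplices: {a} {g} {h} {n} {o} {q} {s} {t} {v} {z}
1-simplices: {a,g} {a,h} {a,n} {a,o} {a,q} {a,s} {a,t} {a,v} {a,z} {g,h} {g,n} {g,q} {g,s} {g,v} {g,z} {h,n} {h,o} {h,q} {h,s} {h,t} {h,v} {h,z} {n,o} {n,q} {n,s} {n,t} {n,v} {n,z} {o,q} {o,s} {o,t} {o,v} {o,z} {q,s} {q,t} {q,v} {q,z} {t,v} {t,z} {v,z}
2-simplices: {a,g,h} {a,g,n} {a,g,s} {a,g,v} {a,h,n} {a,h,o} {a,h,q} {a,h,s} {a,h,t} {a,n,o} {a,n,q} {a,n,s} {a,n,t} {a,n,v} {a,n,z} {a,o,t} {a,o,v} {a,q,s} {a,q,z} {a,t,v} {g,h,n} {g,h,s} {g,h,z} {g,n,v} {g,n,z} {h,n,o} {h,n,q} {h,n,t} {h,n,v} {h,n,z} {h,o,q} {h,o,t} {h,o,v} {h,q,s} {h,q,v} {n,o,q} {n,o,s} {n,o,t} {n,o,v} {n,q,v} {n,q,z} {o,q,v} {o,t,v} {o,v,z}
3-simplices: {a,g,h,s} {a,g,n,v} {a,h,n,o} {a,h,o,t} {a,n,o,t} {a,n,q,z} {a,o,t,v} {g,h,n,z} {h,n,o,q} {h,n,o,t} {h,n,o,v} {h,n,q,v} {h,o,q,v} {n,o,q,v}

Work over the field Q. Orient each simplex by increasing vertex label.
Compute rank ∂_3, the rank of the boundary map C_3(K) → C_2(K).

n_0=10 n_1=40 n_2=44 n_3=14  [Q]
∂1: piv[ag,ah,an,ao,aq,as,at,av,az] rk=9  ker:gh,gn,gq,gs,gv,gz,hn,ho,hq,hs,ht,hv,hz,no,nq,ns,nt,nv,nz,oq,os,ot,ov,oz,qs,qt,qv,qz,tv,tz,vz
∂2: piv[agh,agn,ags,agv,ahn,aho,ahq,ahs,aht,ano,anq,ans,ant,anv,anz,aot,aov,aqs,aqz,atv,ghz,gnz,hnv,hoq,hqv,nos,ovz] rk=27  ker:ghn,ghs,gnv,hno,hnq,hnt,hnz,hot,hov,hqs,noq,not,nov,nqv,nqz,oqv,otv
∂3: piv[aghs,agnv,ahno,ahot,anot,anqz,aotv,ghnz,hnoq,hnot,hnov,hnqv,hoqv] rk=13  ker:noqv
rk∂_3=13

rank∂_3=13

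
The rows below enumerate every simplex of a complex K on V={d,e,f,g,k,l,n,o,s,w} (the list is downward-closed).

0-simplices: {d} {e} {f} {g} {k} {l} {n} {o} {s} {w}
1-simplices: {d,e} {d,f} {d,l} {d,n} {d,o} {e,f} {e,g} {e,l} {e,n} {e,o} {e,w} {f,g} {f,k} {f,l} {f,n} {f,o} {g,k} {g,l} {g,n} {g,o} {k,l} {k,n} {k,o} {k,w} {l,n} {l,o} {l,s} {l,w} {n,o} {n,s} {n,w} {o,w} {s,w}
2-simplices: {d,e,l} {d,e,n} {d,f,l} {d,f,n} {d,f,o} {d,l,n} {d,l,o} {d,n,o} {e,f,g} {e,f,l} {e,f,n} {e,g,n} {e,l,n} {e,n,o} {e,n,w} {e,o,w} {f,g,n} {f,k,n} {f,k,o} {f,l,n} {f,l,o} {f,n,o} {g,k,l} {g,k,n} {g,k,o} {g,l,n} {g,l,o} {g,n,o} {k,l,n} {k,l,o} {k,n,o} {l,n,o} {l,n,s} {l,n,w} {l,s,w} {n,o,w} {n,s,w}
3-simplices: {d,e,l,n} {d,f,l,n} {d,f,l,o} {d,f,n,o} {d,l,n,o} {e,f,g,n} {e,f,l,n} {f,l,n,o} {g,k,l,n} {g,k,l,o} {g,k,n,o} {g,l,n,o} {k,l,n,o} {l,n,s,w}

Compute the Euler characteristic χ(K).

χ(K)=0

n_0=10 n_1=33 n_2=37 n_3=14
χ=+10−33+37−14=0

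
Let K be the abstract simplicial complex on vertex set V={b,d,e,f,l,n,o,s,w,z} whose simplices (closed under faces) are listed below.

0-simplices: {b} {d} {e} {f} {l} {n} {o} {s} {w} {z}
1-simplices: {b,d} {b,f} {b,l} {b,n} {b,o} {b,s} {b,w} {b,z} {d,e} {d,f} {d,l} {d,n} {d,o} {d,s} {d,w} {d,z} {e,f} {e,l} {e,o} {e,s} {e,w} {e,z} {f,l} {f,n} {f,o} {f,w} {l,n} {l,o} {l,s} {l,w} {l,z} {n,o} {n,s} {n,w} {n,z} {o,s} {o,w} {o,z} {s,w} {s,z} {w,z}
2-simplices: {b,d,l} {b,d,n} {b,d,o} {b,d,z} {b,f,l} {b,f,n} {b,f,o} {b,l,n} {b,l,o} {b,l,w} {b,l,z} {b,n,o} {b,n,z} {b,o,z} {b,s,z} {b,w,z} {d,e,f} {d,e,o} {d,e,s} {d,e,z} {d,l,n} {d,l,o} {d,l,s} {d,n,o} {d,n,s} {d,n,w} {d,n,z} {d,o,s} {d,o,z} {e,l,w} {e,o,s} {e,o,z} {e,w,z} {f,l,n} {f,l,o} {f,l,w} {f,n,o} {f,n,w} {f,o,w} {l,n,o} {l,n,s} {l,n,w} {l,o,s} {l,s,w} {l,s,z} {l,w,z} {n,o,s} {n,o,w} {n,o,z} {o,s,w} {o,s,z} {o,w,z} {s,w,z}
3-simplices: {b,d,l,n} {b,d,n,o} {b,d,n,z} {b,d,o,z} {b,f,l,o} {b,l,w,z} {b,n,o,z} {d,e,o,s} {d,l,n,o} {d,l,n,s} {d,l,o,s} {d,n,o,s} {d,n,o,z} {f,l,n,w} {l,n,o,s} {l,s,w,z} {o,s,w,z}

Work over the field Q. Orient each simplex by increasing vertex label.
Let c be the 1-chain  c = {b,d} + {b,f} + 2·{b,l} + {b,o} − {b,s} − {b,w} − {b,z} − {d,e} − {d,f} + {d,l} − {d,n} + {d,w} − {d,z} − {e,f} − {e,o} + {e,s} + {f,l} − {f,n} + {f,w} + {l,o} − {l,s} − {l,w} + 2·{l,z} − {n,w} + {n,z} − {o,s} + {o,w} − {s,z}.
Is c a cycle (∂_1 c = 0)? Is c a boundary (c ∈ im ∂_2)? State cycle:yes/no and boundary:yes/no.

n_0=10 n_1=41 n_2=53 n_3=17  [Q]
∂1: piv[bd,bf,bl,bn,bo,bs,bw,bz,de] rk=9  ker:df,dl,dn,do,ds,dw,dz,ef,el,eo,es,ew,ez,fl,fn,fo,fw,ln,lo,ls,lw,lz,no,ns,nw,nz,os,ow,oz,sw,sz,wz
∂2: piv[bdl,bdn,bdo,bdz,bfl,bfn,bfo,bln,blo,blw,blz,bno,bnz,boz,bsz,bwz,def,deo,des,dez,dls,dns,dnw,dos,elw,ewz,flw,fnw,fow,lsw,lsz] rk=31  ker:dln,dlo,dno,dnz,doz,eos,eoz,fln,flo,fno,lno,lns,lnw,los,lwz,nos,now,noz,osw,osz,owz,swz
∂3: piv[bdln,bdno,bdnz,bdoz,bflo,blwz,bnoz,deos,dlno,dlns,dlos,dnos,flnw,lswz,oswz] rk=15  ker:dnoz,lnos
∂1c = −2·{b} + 3·{d} − 2·{f} + 3·{l} − 2·{n} + {o} − {s}

cycle:no boundary:no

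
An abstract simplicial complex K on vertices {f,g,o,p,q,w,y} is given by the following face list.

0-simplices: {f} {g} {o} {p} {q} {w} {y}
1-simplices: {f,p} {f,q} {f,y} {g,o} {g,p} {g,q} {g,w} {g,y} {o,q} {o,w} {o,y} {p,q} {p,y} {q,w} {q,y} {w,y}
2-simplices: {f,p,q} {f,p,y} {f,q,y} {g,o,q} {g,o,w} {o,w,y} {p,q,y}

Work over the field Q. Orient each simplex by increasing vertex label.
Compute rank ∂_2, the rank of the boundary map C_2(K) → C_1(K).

n_0=7 n_1=16 n_2=7  [Q]
∂1: piv[fp,fq,fy,go,gp,gw] rk=6  ker:gq,gy,oq,ow,oy,pq,py,qw,qy,wy
∂2: piv[fpq,fpy,fqy,goq,gow,owy] rk=6  ker:pqy
rk∂_2=6

rank∂_2=6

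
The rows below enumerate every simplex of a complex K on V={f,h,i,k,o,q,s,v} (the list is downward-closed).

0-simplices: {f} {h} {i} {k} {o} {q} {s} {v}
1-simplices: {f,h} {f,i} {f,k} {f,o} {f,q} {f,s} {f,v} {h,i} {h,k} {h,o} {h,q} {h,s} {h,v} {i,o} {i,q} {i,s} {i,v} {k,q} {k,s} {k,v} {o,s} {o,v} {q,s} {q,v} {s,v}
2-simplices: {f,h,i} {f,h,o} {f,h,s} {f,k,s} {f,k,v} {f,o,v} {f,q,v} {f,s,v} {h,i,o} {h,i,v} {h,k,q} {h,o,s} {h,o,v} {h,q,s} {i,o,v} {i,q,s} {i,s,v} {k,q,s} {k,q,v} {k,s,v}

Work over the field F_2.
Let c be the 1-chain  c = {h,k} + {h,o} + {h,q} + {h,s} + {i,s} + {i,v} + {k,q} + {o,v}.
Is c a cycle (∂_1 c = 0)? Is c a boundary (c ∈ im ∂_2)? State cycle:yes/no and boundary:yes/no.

cycle:yes boundary:yes

n_0=8 n_1=25 n_2=20  [Z2]
∂1: piv[fh,fi,fk,fo,fq,fs,fv] rk=7  ker:hi,hk,ho,hq,hs,hv,io,iq,is,iv,kq,ks,kv,os,ov,qs,qv,sv
∂2: piv[fhi,fho,fhs,fks,fkv,fov,fqv,fsv,hio,hiv,hkq,hos,hov,hqs,iqs,isv,kqs,kqv] rk=18  ker:iov,ksv
∂1c = 0
c vs im∂2: reduces to 0 ⇒ boundary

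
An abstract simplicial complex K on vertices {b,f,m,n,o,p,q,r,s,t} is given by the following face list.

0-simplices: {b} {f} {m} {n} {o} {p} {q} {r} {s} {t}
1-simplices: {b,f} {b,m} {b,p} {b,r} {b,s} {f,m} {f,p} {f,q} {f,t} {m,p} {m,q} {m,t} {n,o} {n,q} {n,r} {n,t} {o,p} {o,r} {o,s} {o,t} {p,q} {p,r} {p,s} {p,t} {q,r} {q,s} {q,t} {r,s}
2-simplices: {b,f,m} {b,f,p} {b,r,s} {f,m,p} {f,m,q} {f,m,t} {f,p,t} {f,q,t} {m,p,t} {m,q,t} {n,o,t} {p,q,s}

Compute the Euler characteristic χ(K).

n_0=10 n_1=28 n_2=12
χ=+10−28+12=-6

χ(K)=-6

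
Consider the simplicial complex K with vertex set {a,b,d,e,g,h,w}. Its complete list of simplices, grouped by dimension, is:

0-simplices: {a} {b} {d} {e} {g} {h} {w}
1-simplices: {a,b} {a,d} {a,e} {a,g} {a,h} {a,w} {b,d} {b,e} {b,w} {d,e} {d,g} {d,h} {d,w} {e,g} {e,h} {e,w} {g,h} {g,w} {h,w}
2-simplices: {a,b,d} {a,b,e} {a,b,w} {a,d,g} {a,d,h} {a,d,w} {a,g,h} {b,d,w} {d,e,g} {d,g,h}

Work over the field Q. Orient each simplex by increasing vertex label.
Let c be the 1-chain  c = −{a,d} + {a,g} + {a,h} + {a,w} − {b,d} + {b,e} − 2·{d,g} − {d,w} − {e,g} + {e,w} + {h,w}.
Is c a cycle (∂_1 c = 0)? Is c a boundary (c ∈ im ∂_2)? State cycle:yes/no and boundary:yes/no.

n_0=7 n_1=19 n_2=10  [Q]
∂1: piv[ab,ad,ae,ag,ah,aw] rk=6  ker:bd,be,bw,de,dg,dh,dw,eg,eh,ew,gh,gw,hw
∂2: piv[abd,abe,abw,adg,adh,adw,agh,deg] rk=8  ker:bdw,dgh
∂1c = −2·{a} + {d} + {e} − 2·{g} + 2·{w}

cycle:no boundary:no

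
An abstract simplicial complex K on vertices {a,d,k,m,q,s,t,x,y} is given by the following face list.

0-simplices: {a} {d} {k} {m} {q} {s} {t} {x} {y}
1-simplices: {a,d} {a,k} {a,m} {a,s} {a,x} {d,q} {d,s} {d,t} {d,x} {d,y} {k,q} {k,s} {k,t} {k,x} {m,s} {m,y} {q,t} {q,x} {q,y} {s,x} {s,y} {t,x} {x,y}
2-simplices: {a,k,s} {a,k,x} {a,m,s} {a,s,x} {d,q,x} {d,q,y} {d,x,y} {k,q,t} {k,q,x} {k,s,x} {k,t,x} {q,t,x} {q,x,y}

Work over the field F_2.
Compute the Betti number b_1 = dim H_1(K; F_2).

n_0=9 n_1=23 n_2=13  [Z2]
∂1: piv[ad,ak,am,as,ax,dq,dt,dy] rk=8  ker:ds,dx,kq,ks,kt,kx,ms,my,qt,qx,qy,sx,sy,tx,xy
∂2: piv[aks,akx,ams,asx,dqx,dqy,dxy,kqt,kqx,ktx] rk=10  ker:ksx,qtx,qxy
b_1=(23−8)−10=5

b_1=5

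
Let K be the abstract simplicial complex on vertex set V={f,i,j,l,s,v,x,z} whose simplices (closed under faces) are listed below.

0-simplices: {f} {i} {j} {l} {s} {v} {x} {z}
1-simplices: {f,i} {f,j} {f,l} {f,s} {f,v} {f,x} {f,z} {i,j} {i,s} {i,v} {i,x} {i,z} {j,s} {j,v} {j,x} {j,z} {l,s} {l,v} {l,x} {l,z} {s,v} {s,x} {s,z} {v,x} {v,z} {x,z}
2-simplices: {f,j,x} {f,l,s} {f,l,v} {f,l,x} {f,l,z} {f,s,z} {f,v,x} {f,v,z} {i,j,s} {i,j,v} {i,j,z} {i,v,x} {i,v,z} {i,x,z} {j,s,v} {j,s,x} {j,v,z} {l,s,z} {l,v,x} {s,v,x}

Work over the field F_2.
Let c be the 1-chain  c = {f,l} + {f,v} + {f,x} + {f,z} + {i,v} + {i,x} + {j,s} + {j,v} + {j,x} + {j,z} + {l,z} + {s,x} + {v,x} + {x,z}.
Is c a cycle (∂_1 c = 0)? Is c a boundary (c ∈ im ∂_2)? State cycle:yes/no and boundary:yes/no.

n_0=8 n_1=26 n_2=20  [Z2]
∂1: piv[fi,fj,fl,fs,fv,fx,fz] rk=7  ker:ij,is,iv,ix,iz,js,jv,jx,jz,ls,lv,lx,lz,sv,sx,sz,vx,vz,xz
∂2: piv[fjx,fls,flv,flx,flz,fsz,fvx,fvz,ijs,ijv,ijz,ivx,ivz,ixz,jsv,jsx,svx] rk=17  ker:jvz,lsz,lvx
∂1c = 0
c vs im∂2: reduces to 0 ⇒ boundary

cycle:yes boundary:yes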